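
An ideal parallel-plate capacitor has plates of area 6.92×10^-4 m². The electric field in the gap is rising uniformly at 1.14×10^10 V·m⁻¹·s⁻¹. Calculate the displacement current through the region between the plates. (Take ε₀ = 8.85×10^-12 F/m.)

6.98×10^-5 A

The displacement current is ε₀ times dΦ_E/dt = ε₀ A dE/dt = (8.85×10^-12)(6.92×10^-4)(1.14×10^10) = 6.98×10^-5 A.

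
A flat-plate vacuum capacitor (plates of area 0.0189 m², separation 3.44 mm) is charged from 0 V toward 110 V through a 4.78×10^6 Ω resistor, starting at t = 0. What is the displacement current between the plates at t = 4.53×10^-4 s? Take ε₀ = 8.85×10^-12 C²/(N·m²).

3.28×10^-6 A

C = ε₀A/d = (8.85×10^-12)(0.0189)/(3.44×10^-3) = 4.862×10^-11 F, so τ = RC = 2.324×10^-4 s.
The conduction current is I(t) = (V₀/R) e^(−t/τ), and the displacement current between the plates equals it.
t/τ = 1.949; I_d = (110/4.78×10^6) · e^(−1.949) = (2.301×10^-5)(0.1424) = 3.28×10^-6 A.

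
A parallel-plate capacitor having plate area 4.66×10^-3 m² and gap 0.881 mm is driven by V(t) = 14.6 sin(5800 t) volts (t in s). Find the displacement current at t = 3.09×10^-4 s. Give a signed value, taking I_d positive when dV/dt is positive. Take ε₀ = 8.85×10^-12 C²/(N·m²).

-8.70×10^-7 A

C = ε₀A/d = (8.85×10^-12)(4.66×10^-3)/(8.81×10^-4) = 4.681×10^-11 F. dV/dt = V₀ω·cos(ωt); at ωt = 1.7922 rad this factor is -0.2196.
I_d = C dV/dt = (4.681×10^-11)(14.6)(5800)(-0.2196) = -8.70×10^-7 A.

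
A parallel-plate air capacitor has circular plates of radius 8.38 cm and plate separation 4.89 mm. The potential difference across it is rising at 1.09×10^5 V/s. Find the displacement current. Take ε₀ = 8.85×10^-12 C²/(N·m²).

The field between the plates is E = V/d, so dE/dt = (1.09×10^5)/(4.89×10^-3 m) = 2.229×10^7 V/(m·s).
I_d = ε₀ A (dE/dt) = (8.85×10^-12)(0.02206)(2.229×10^7) = 4.35×10^-6 A.

4.35×10^-6 A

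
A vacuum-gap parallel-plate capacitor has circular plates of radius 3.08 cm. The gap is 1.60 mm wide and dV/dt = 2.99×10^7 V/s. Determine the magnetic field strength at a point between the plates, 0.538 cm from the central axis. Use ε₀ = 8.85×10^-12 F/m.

5.59×10^-10 T

I_d = C dV/dt with C = ε₀πR²/d = 1.648×10^-11 F, so I_d = (1.648×10^-11)(2.99×10^7) = 4.928×10^-4 A.
An Ampèrian loop of radius r encloses a fraction (r/R)² of I_d. Then B·2πr = μ₀ I_d (r/R)², giving B = μ₀ I_d r/(2πR²) = 5.59×10^-10 T.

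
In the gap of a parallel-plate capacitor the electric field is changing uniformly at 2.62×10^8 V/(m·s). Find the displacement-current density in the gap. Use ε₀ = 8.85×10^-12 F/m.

J_d = ε₀ ∂E/∂t, so J_d = 2.32×10^-3 A/m².

2.32×10^-3 A/m²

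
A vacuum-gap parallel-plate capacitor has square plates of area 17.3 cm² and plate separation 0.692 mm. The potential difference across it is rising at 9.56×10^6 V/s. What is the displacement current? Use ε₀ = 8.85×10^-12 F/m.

2.12×10^-4 A

E = V/d so dE/dt = (dV/dt)/d = 1.382×10^10 V/(m·s), and I_d = ε₀ A dE/dt = (8.85×10^-12)(1.73×10^-3)(1.382×10^10) = 2.12×10^-4 A.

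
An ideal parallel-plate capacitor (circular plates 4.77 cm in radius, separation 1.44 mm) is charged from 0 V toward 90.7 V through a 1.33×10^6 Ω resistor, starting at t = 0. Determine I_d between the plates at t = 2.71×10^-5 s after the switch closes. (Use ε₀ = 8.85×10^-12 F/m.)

4.29×10^-5 A

With C = ε₀A/d = (8.85×10^-12)(7.148×10^-3)/(1.44×10^-3) = 4.393×10^-11 F, the time constant is τ = RC = 5.843×10^-5 s, so t/τ = 0.4638 and e^(−t/τ) = 0.6289.
I_d = I_cond = (V₀/R) e^(−t/τ) = (6.820×10^-5)(0.6289) = 4.29×10^-5 A.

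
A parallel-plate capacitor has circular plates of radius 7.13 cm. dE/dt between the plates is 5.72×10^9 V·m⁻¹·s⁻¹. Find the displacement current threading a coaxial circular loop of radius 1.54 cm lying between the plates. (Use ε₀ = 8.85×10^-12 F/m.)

3.77×10^-5 A

Through the whole plate area (πR² = 0.01597 m²), I_d = ε₀ πR² dE/dt = 8.084×10^-4 A.
Since J_d is uniform, the enclosed fraction is (r/R)² = 0.04665, giving I_d,enc = 3.77×10^-5 A.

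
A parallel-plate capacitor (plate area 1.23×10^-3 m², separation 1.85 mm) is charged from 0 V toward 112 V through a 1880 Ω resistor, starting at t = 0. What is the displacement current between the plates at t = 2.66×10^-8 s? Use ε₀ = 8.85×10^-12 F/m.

5.38×10^-3 A

C = ε₀A/d = (8.85×10^-12)(1.23×10^-3)/(1.85×10^-3) = 5.884×10^-12 F, so τ = RC = 1.106×10^-8 s.
The conduction current is I(t) = (V₀/R) e^(−t/τ), and the displacement current between the plates equals it.
t/τ = 2.405; I_d = (112/1880) · e^(−2.405) = (0.05957)(0.09027) = 5.38×10^-3 A.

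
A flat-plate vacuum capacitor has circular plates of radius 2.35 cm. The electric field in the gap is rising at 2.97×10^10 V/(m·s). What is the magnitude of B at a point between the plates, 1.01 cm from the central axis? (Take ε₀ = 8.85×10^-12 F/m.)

Total displacement current: I_d = ε₀(πR²)(dE/dt) = (8.85×10^-12)(1.735×10^-3)(2.97×10^10) = 4.560×10^-4 A.
For r < R the Ampère–Maxwell law gives B(2πr) = μ₀ I_d (r²/R²), so B = μ₀ I_d r/(2πR²) = (4π×10^-7)(4.560×10^-4)(0.0101)/(2π·0.0235²) = 1.67×10^-9 T.

1.67×10^-9 T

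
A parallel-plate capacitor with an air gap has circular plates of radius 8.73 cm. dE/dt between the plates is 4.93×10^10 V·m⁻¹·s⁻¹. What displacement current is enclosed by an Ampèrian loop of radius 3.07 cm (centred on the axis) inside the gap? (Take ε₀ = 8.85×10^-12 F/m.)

1.29×10^-3 A

Through the whole plate area (πR² = 0.02394 m²), I_d = ε₀ πR² dE/dt = 0.01045 A.
Through an area πr² the displacement current is I_d·(πr²/πR²) = I_d (r/R)² = 1.29×10^-3 A.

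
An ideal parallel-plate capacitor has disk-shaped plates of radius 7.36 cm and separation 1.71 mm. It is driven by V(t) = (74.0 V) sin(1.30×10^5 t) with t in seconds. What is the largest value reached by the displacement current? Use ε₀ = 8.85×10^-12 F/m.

8.47×10^-4 A

(dE/dt)_max = V₀ω/d = 5.626×10^9 V/(m·s); ω = 1.30×10^5 rad/s.
I_d,max = ε₀ A (dE/dt)_max = (8.85×10^-12)(0.01702)(5.626×10^9) = 8.47×10^-4 A.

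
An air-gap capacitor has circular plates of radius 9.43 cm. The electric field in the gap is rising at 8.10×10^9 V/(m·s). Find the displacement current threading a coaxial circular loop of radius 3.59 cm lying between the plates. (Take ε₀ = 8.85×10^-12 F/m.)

Through the whole plate area (πR² = 0.02794 m²), I_d = ε₀ πR² dE/dt = 2.003×10^-3 A.
The field is uniform, so I_d,enc = I_d (r/R)² = (2.003×10^-3)(3.59/9.43)² = 2.90×10^-4 A.

2.90×10^-4 A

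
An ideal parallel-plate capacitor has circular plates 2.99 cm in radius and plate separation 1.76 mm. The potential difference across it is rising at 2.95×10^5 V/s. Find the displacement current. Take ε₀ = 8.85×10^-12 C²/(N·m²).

4.17×10^-6 A

E = V/d so dE/dt = (dV/dt)/d = 1.676×10^8 V/(m·s), and I_d = ε₀ A dE/dt = (8.85×10^-12)(2.809×10^-3)(1.676×10^8) = 4.17×10^-6 A.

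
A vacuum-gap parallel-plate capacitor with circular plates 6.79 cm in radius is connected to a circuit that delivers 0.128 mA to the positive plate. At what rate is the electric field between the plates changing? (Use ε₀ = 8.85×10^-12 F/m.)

9.99×10^8 V/(m·s)

The displacement current between the plates equals the conduction current, I_d = 0.128 mA.
Since I_d = ε₀ A dE/dt, dE/dt = I_d/(ε₀A) = (1.28×10^-4)/((8.85×10^-12)(0.01448)) = 9.99×10^8 V/(m·s).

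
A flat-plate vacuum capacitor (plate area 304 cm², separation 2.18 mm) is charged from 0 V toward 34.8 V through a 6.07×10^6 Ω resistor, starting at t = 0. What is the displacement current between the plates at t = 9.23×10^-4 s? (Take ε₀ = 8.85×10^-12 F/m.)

1.67×10^-6 A

C = ε₀A/d = (8.85×10^-12)(0.0304)/(2.18×10^-3) = 1.234×10^-10 F and τ = RC = 7.490×10^-4 s. I_d in the gap equals the RC charging current.
I_d(t) = (V₀/R) e^(−t/τ) = 5.733×10^-6 · e^(−1.232) = 1.67×10^-6 A.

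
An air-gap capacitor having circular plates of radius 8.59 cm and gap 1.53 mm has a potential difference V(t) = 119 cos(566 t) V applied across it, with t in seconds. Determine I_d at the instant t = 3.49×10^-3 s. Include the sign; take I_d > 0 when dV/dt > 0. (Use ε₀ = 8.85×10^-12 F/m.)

C = ε₀A/d = (8.85×10^-12)(0.02318)/(1.53×10^-3) = 1.341×10^-10 F. dV/dt = V₀ω·−sin(ωt); at ωt = 1.97534 rad this factor is -0.9193.
I_d = C dV/dt = (1.341×10^-10)(119)(566)(-0.9193) = -8.30×10^-6 A.

-8.30×10^-6 A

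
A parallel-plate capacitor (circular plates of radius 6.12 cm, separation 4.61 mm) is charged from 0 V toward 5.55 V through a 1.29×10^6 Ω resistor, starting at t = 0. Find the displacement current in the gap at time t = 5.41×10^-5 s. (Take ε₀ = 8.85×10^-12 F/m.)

With C = ε₀A/d = (8.85×10^-12)(0.01177)/(4.61×10^-3) = 2.260×10^-11 F, the time constant is τ = RC = 2.915×10^-5 s, so t/τ = 1.856 and e^(−t/τ) = 0.1563.
I_d = I_cond = (V₀/R) e^(−t/τ) = (4.302×10^-6)(0.1563) = 6.72×10^-7 A.

6.72×10^-7 A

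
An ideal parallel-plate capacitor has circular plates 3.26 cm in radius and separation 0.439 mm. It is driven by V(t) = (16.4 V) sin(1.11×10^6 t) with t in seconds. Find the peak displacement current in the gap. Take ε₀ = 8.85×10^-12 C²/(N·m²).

1.23×10^-3 A

C = ε₀A/d = (8.85×10^-12)(3.339×10^-3)/(4.39×10^-4) = 6.731×10^-11 F; ω = 1.11×10^6 rad/s.
I_d = C dV/dt, so |I_d|_max = C V₀ ω = (6.731×10^-11)(16.4)(1.11×10^6) = 1.23×10^-3 A.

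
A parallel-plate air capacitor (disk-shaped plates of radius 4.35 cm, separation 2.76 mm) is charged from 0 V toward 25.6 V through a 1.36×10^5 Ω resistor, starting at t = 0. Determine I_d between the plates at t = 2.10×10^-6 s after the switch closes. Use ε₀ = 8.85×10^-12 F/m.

8.37×10^-5 A

C = ε₀A/d = (8.85×10^-12)(5.945×10^-3)/(2.76×10^-3) = 1.906×10^-11 F and τ = RC = 2.592×10^-6 s. I_d in the gap equals the RC charging current.
I_d(t) = (V₀/R) e^(−t/τ) = 1.882×10^-4 · e^(−0.8102) = 8.37×10^-5 A.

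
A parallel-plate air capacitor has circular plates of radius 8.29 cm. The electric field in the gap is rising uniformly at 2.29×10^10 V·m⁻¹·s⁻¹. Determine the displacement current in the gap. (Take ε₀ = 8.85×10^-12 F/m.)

The displacement current is ε₀ times dΦ_E/dt = ε₀ A dE/dt = (8.85×10^-12)(0.02159)(2.29×10^10) = 4.38×10^-3 A.

4.38×10^-3 A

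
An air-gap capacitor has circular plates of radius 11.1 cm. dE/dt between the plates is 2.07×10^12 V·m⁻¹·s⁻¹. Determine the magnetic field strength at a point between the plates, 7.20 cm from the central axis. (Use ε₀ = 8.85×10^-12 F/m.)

8.29×10^-7 T

Total displacement current: I_d = ε₀(πR²)(dE/dt) = (8.85×10^-12)(0.03871)(2.07×10^12) = 0.7091 A.
For r < R the Ampère–Maxwell law gives B(2πr) = μ₀ I_d (r²/R²), so B = μ₀ I_d r/(2πR²) = (4π×10^-7)(0.7091)(0.0720)/(2π·0.111²) = 8.29×10^-7 T.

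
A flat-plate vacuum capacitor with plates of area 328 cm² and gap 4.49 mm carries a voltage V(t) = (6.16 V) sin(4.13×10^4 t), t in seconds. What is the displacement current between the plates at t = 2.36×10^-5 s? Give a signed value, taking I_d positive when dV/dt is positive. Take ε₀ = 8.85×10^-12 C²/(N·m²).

9.23×10^-6 A

dE/dt = (V₀ω/d)·cos(ωt) with ωt = 0.97468 rad: (6.16)(4.13×10^4)(0.5614)/(4.49×10^-3) = 3.181×10^7 V/(m·s).
I_d = ε₀ A dE/dt = (8.85×10^-12)(0.0328)(3.181×10^7) = 9.23×10^-6 A.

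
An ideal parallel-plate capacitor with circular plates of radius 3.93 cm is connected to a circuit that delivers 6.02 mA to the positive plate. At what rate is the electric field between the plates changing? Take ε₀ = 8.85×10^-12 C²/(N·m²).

Charge continuity gives I_d = I = 6.02×10^-3 A between the plates.
Inverting I_d = ε₀ A dE/dt gives dE/dt = 6.02×10^-3 / (8.85×10^-12 · 4.852×10^-3) = 1.40×10^11 V/(m·s).

1.40×10^11 V/(m·s)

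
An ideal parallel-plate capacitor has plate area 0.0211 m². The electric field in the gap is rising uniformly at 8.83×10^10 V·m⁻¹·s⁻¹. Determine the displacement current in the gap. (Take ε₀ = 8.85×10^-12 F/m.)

0.0165 A

With a uniform field, Φ_E = EA, so I_d = ε₀ A dE/dt = 0.0165 A.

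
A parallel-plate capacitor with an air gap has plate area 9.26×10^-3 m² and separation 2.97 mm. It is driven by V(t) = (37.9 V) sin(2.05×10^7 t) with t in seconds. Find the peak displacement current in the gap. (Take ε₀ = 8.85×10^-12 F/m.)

0.0214 A

C = ε₀A/d = (8.85×10^-12)(9.26×10^-3)/(2.97×10^-3) = 2.759×10^-11 F; ω = 2.05×10^7 rad/s.
I_d = C dV/dt, so |I_d|_max = C V₀ ω = (2.759×10^-11)(37.9)(2.05×10^7) = 0.0214 A.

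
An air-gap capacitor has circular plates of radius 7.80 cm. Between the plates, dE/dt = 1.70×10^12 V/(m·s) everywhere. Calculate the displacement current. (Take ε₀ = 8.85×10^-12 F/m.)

The displacement current is ε₀ times dΦ_E/dt = ε₀ A dE/dt = (8.85×10^-12)(0.01911)(1.70×10^12) = 0.288 A.

0.288 A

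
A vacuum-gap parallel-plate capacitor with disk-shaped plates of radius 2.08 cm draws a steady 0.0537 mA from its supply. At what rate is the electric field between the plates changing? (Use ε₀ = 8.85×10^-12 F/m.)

4.46×10^9 V/(m·s)

The displacement current between the plates equals the conduction current, I_d = 0.0537 mA.
Inverting I_d = ε₀ A dE/dt gives dE/dt = 5.37×10^-5 / (8.85×10^-12 · 1.359×10^-3) = 4.46×10^9 V/(m·s).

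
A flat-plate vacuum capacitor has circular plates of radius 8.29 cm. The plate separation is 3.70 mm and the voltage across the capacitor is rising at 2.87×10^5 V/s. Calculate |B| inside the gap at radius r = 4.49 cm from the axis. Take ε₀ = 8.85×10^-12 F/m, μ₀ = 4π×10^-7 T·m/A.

1.94×10^-11 T

dE/dt = (dV/dt)/d = 7.757×10^7 V/(m·s); I_d = ε₀(πR²)(dE/dt) = (8.85×10^-12)(0.02159)(7.757×10^7) = 1.482×10^-5 A.
∮B·dl = μ₀ I_d,enc with I_d,enc = I_d r²/R² = 4.347×10^-6 A; so B = μ₀ I_d,enc/(2πr) = 1.94×10^-11 T.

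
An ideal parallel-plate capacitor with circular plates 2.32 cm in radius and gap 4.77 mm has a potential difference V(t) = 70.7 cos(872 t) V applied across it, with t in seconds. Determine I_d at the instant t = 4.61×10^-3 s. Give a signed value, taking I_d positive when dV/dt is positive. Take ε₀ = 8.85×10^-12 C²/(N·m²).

dV/dt = (70.7)(872)·−sin(4.01992) = 4.745×10^4 V/s.
I_d = C dV/dt with C = ε₀A/d = (8.85×10^-12)(1.691×10^-3)/(4.77×10^-3) = 3.137×10^-12 F, so I_d = (3.137×10^-12)(4.745×10^4) = 1.49×10^-7 A.

1.49×10^-7 A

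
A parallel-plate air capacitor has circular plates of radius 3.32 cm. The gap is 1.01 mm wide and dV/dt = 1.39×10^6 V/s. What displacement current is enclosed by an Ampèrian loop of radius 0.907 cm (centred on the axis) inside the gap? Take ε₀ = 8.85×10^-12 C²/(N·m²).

I_d = C dV/dt with C = ε₀πR²/d = 3.034×10^-11 F, so I_d = (3.034×10^-11)(1.39×10^6) = 4.217×10^-5 A.
Since J_d is uniform, the enclosed fraction is (r/R)² = 0.07463, giving I_d,enc = 3.15×10^-6 A.

3.15×10^-6 A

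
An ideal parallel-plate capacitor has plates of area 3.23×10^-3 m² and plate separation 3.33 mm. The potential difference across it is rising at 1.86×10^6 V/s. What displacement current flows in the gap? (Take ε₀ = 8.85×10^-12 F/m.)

The field between the plates is E = V/d, so dE/dt = (1.86×10^6)/(3.33×10^-3 m) = 5.586×10^8 V/(m·s).
I_d = ε₀ A (dE/dt) = (8.85×10^-12)(3.23×10^-3)(5.586×10^8) = 1.60×10^-5 A.

1.60×10^-5 A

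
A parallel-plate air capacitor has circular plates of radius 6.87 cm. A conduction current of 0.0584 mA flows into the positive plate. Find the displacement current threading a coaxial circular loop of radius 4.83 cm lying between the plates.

2.89×10^-5 A

No conduction current crosses the gap, so I_d there equals the 5.84×10^-5 A in the leads.
Through an area πr² the displacement current is I_d·(πr²/πR²) = I_d (r/R)² = 2.89×10^-5 A.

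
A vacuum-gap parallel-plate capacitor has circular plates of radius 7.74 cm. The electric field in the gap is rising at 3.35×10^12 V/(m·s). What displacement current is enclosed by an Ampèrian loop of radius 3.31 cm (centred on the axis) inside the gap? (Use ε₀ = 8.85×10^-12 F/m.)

Through the whole plate area (πR² = 0.01882 m²), I_d = ε₀ πR² dE/dt = 0.5580 A.
The field is uniform, so I_d,enc = I_d (r/R)² = (0.5580)(3.31/7.74)² = 0.102 A.

0.102 A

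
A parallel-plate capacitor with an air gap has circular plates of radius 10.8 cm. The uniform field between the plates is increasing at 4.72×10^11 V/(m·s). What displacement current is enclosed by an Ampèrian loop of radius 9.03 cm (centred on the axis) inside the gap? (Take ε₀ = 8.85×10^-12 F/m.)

Through the whole plate area (πR² = 0.03664 m²), I_d = ε₀ πR² dE/dt = 0.1531 A.
Since J_d is uniform, the enclosed fraction is (r/R)² = 0.6991, giving I_d,enc = 0.107 A.

0.107 A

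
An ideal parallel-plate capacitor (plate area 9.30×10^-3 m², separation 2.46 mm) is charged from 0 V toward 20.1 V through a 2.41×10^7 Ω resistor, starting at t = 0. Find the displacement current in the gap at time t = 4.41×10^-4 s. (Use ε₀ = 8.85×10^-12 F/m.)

C = ε₀A/d = (8.85×10^-12)(9.30×10^-3)/(2.46×10^-3) = 3.346×10^-11 F, so τ = RC = 8.064×10^-4 s.
The conduction current is I(t) = (V₀/R) e^(−t/τ), and the displacement current between the plates equals it.
t/τ = 0.5469; I_d = (20.1/2.41×10^7) · e^(−0.5469) = (8.340×10^-7)(0.5787) = 4.83×10^-7 A.

4.83×10^-7 A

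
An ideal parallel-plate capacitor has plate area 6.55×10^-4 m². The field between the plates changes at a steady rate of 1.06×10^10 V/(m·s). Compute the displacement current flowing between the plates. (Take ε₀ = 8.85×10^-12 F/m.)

I_d = ε₀ A (dE/dt) = (8.85×10^-12)(6.55×10^-4 m²)(1.06×10^10) = 6.14×10^-5 A.

6.14×10^-5 A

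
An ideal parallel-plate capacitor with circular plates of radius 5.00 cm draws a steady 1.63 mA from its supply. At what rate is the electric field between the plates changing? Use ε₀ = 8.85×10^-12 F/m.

2.35×10^10 V/(m·s)

The displacement current between the plates equals the conduction current, I_d = 1.63 mA.
Since I_d = ε₀ A dE/dt, dE/dt = I_d/(ε₀A) = (1.63×10^-3)/((8.85×10^-12)(7.854×10^-3)) = 2.35×10^10 V/(m·s).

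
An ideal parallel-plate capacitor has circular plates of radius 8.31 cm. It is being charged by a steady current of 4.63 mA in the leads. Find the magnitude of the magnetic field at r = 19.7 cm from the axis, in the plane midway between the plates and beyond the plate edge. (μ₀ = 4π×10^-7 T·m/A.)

By continuity the displacement current in the gap matches the conduction current: I_d = 4.63×10^-3 A.
Outside the plates the loop encloses all of I_d, so B·2πr = μ₀ I_d and B = 4.70×10^-9 T.

4.70×10^-9 T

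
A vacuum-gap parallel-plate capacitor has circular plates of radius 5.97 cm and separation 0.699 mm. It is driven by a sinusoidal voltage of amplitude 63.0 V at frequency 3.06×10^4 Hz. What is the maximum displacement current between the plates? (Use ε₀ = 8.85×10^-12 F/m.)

(dE/dt)_max = V₀ω/d = 1.733×10^10 V/(m·s); ω = 2πf = 1.923×10^5 rad/s.
I_d,max = ε₀ A (dE/dt)_max = (8.85×10^-12)(0.01120)(1.733×10^10) = 1.72×10^-3 A.

1.72×10^-3 A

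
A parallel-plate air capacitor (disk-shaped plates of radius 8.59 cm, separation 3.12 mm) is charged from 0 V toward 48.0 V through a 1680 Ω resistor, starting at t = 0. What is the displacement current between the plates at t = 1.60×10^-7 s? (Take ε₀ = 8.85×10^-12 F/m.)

6.71×10^-3 A

With C = ε₀A/d = (8.85×10^-12)(0.02318)/(3.12×10^-3) = 6.575×10^-11 F, the time constant is τ = RC = 1.105×10^-7 s, so t/τ = 1.448 and e^(−t/τ) = 0.2350.
I_d = I_cond = (V₀/R) e^(−t/τ) = (0.02857)(0.2350) = 6.71×10^-3 A.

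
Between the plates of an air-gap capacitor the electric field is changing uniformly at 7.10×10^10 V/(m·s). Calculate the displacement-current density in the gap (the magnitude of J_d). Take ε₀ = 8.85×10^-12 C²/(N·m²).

J_d = ε₀ ∂E/∂t, so J_d = 0.628 A/m².

0.628 A/m²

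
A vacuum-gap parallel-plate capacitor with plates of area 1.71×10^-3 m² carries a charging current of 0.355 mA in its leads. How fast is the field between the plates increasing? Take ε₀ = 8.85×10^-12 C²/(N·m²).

The displacement current between the plates equals the conduction current, I_d = 0.355 mA.
Since I_d = ε₀ A dE/dt, dE/dt = I_d/(ε₀A) = (3.55×10^-4)/((8.85×10^-12)(1.71×10^-3)) = 2.35×10^10 V/(m·s).

2.35×10^10 V/(m·s)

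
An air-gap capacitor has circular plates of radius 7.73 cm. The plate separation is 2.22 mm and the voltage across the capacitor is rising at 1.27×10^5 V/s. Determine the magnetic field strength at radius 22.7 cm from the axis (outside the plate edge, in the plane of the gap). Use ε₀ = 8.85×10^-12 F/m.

8.37×10^-12 T

dE/dt = (dV/dt)/d = 5.721×10^7 V/(m·s); I_d = ε₀(πR²)(dE/dt) = (8.85×10^-12)(0.01877)(5.721×10^7) = 9.503×10^-6 A.
For r ≥ R the full I_d is enclosed: B = μ₀ I_d/(2πr) = (4π×10^-7)(9.503×10^-6)/(2π·0.227) = 8.37×10^-12 T.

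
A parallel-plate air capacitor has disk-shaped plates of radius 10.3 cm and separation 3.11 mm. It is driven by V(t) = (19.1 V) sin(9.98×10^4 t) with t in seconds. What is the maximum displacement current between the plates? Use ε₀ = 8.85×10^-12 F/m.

1.81×10^-4 A

C = ε₀A/d = (8.85×10^-12)(0.03333)/(3.11×10^-3) = 9.485×10^-11 F; ω = 9.98×10^4 rad/s.
I_d = C dV/dt, so |I_d|_max = C V₀ ω = (9.485×10^-11)(19.1)(9.98×10^4) = 1.81×10^-4 A.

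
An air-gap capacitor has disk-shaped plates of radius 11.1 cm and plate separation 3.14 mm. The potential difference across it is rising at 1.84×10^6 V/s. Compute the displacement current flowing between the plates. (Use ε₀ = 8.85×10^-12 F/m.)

2.01×10^-4 A

The displacement current equals the charging current C dV/dt. With C = ε₀A/d = (8.85×10^-12)(0.03871)/(3.14×10^-3) = 1.091×10^-10 F, I_d = (1.091×10^-10)(1.84×10^6) = 2.01×10^-4 A.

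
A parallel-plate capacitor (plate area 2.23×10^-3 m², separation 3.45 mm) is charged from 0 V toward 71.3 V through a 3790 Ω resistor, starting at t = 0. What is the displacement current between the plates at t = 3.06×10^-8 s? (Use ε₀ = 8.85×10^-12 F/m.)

C = ε₀A/d = (8.85×10^-12)(2.23×10^-3)/(3.45×10^-3) = 5.720×10^-12 F and τ = RC = 2.168×10^-8 s. I_d in the gap equals the RC charging current.
I_d(t) = (V₀/R) e^(−t/τ) = 0.01881 · e^(−1.411) = 4.59×10^-3 A.

4.59×10^-3 A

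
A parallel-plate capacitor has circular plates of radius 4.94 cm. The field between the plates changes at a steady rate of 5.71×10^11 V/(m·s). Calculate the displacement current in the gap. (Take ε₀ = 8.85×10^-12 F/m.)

With a uniform field, Φ_E = EA, so I_d = ε₀ A dE/dt = 0.0387 A.

0.0387 A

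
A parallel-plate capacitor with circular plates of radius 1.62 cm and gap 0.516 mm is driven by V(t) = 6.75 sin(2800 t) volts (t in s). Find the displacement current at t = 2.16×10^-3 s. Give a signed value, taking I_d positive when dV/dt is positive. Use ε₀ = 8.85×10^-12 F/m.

2.60×10^-7 A

C = ε₀A/d = (8.85×10^-12)(8.245×10^-4)/(5.16×10^-4) = 1.414×10^-11 F. dV/dt = V₀ω·cos(ωt); at ωt = 6.048 rad this factor is 0.9725.
I_d = C dV/dt = (1.414×10^-11)(6.75)(2800)(0.9725) = 2.60×10^-7 A.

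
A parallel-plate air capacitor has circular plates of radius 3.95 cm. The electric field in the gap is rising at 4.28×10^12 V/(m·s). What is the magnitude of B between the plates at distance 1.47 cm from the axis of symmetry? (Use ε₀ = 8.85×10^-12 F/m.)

3.50×10^-7 T

I_d = ε₀ dΦ_E/dt = ε₀ πR² (dE/dt) = (8.85×10^-12)(4.902×10^-3)(4.28×10^12) = 0.1857 A through the full plate area.
∮B·dl = μ₀ I_d,enc with I_d,enc = I_d r²/R² = 0.02572 A; so B = μ₀ I_d,enc/(2πr) = 3.50×10^-7 T.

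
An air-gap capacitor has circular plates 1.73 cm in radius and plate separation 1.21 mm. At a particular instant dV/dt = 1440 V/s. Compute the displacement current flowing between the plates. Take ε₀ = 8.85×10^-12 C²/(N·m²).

9.90×10^-9 A

E = V/d so dE/dt = (dV/dt)/d = 1.190×10^6 V/(m·s), and I_d = ε₀ A dE/dt = (8.85×10^-12)(9.402×10^-4)(1.190×10^6) = 9.90×10^-9 A.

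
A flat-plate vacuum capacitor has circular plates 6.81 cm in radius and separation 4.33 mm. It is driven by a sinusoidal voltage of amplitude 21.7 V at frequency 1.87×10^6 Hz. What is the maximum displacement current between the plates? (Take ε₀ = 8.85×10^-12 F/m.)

7.59×10^-3 A

C = ε₀A/d = (8.85×10^-12)(0.01457)/(4.33×10^-3) = 2.978×10^-11 F; ω = 2πf = 1.175×10^7 rad/s.
I_d = C dV/dt, so |I_d|_max = C V₀ ω = (2.978×10^-11)(21.7)(1.175×10^7) = 7.59×10^-3 A.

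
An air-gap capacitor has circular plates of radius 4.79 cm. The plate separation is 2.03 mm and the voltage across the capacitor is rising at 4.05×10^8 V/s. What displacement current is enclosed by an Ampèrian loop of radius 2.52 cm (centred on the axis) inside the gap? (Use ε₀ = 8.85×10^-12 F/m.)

I_d = C dV/dt with C = ε₀πR²/d = 3.142×10^-11 F, so I_d = (3.142×10^-11)(4.05×10^8) = 0.01273 A.
Since J_d is uniform, the enclosed fraction is (r/R)² = 0.2768, giving I_d,enc = 3.52×10^-3 A.

3.52×10^-3 A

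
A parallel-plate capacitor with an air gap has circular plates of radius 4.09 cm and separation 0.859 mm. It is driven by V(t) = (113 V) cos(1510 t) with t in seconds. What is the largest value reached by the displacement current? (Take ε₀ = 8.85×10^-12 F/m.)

C = ε₀A/d = (8.85×10^-12)(5.255×10^-3)/(8.59×10^-4) = 5.414×10^-11 F; ω = 1510 rad/s.
I_d = C dV/dt, so |I_d|_max = C V₀ ω = (5.414×10^-11)(113)(1510) = 9.24×10^-6 A.

9.24×10^-6 A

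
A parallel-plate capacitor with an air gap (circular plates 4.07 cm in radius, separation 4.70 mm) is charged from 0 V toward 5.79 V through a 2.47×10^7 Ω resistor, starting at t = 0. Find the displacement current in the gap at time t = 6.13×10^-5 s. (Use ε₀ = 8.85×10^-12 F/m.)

1.82×10^-7 A

With C = ε₀A/d = (8.85×10^-12)(5.204×10^-3)/(4.70×10^-3) = 9.799×10^-12 F, the time constant is τ = RC = 2.420×10^-4 s, so t/τ = 0.2533 and e^(−t/τ) = 0.7762.
I_d = I_cond = (V₀/R) e^(−t/τ) = (2.344×10^-7)(0.7762) = 1.82×10^-7 A.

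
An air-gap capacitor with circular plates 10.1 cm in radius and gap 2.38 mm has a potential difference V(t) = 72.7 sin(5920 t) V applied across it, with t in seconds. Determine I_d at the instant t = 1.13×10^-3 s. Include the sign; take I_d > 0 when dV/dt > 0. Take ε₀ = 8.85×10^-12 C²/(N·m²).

4.71×10^-5 A

dV/dt = (72.7)(5920)·cos(6.6896) = 3.953×10^5 V/s.
I_d = C dV/dt with C = ε₀A/d = (8.85×10^-12)(0.03205)/(2.38×10^-3) = 1.192×10^-10 F, so I_d = (1.192×10^-10)(3.953×10^5) = 4.71×10^-5 A.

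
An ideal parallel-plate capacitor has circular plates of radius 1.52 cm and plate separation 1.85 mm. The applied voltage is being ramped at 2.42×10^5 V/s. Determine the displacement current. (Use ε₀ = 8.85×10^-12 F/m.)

8.40×10^-7 A

The field between the plates is E = V/d, so dE/dt = (2.42×10^5)/(1.85×10^-3 m) = 1.308×10^8 V/(m·s).
I_d = ε₀ A (dE/dt) = (8.85×10^-12)(7.258×10^-4)(1.308×10^8) = 8.40×10^-7 A.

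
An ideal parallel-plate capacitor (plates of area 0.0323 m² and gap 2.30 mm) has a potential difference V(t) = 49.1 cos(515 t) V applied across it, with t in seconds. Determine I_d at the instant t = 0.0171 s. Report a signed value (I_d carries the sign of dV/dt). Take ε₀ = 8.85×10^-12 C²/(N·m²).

-1.82×10^-6 A

dE/dt = (V₀ω/d)·−sin(ωt) with ωt = 8.8065 rad: (49.1)(515)(-0.5796)/(2.30×10^-3) = -6.372×10^6 V/(m·s).
I_d = ε₀ A dE/dt = (8.85×10^-12)(0.0323)(-6.372×10^6) = -1.82×10^-6 A.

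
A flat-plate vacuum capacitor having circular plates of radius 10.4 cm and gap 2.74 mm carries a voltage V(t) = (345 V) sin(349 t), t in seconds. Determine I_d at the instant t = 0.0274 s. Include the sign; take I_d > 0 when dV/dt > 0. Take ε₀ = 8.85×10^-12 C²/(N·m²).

-1.31×10^-5 A

dE/dt = (V₀ω/d)·cos(ωt) with ωt = 9.5626 rad: (345)(349)(-0.9905)/(2.74×10^-3) = -4.353×10^7 V/(m·s).
I_d = ε₀ A dE/dt = (8.85×10^-12)(0.03398)(-4.353×10^7) = -1.31×10^-5 A.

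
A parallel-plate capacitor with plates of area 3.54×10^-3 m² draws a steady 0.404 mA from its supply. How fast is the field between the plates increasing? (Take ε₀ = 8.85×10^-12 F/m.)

The displacement current between the plates equals the conduction current, I_d = 0.404 mA.
Then dE/dt = I_d/(ε₀A) = 1.29×10^10 V/(m·s).

1.29×10^10 V/(m·s)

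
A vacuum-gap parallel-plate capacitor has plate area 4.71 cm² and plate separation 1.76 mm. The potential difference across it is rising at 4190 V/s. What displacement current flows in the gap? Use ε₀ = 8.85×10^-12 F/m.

9.92×10^-9 A

C = ε₀A/d = (8.85×10^-12)(4.71×10^-4)/(1.76×10^-3) = 2.368×10^-12 F.
I_d = C dV/dt = (2.368×10^-12)(4190) = 9.92×10^-9 A.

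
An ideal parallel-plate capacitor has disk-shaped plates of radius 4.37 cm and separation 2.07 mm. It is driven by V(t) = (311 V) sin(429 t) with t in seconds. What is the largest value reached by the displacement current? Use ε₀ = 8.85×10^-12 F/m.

3.42×10^-6 A

(dE/dt)_max = V₀ω/d = 6.445×10^7 V/(m·s); ω = 429 rad/s.
I_d,max = ε₀ A (dE/dt)_max = (8.85×10^-12)(5.999×10^-3)(6.445×10^7) = 3.42×10^-6 A.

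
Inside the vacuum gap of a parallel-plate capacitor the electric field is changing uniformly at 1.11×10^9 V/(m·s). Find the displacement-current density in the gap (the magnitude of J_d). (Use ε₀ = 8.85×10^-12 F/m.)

J_d = ε₀ dE/dt = (8.85×10^-12)(1.11×10^9) = 9.82×10^-3 A/m².

9.82×10^-3 A/m²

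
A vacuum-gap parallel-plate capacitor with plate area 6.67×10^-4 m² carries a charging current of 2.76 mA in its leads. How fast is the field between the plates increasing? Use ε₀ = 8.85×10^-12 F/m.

The displacement current between the plates equals the conduction current, I_d = 2.76 mA.
Inverting I_d = ε₀ A dE/dt gives dE/dt = 2.76×10^-3 / (8.85×10^-12 · 6.67×10^-4) = 4.68×10^11 V/(m·s).

4.68×10^11 V/(m·s)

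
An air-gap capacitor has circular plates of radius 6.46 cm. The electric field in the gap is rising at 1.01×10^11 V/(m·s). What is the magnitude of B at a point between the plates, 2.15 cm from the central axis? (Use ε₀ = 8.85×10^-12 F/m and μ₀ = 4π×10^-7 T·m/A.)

Total displacement current: I_d = ε₀(πR²)(dE/dt) = (8.85×10^-12)(0.01311)(1.01×10^11) = 0.01172 A.
∮B·dl = μ₀ I_d,enc with I_d,enc = I_d r²/R² = 1.298×10^-3 A; so B = μ₀ I_d,enc/(2πr) = 1.21×10^-8 T.

1.21×10^-8 T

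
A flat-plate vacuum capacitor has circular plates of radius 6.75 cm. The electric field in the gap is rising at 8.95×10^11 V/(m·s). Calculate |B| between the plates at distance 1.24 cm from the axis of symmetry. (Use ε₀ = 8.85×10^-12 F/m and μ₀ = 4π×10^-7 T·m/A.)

6.17×10^-8 T

Total displacement current: I_d = ε₀(πR²)(dE/dt) = (8.85×10^-12)(0.01431)(8.95×10^11) = 0.1133 A.
∮B·dl = μ₀ I_d,enc with I_d,enc = I_d r²/R² = 3.824×10^-3 A; so B = μ₀ I_d,enc/(2πr) = 6.17×10^-8 T.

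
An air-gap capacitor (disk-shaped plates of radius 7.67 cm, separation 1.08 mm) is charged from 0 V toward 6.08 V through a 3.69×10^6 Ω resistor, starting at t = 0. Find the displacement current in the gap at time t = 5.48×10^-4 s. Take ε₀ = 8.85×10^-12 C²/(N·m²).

6.18×10^-7 A

C = ε₀A/d = (8.85×10^-12)(0.01848)/(1.08×10^-3) = 1.514×10^-10 F, so τ = RC = 5.587×10^-4 s.
The conduction current is I(t) = (V₀/R) e^(−t/τ), and the displacement current between the plates equals it.
t/τ = 0.9808; I_d = (6.08/3.69×10^6) · e^(−0.9808) = (1.648×10^-6)(0.3750) = 6.18×10^-7 A.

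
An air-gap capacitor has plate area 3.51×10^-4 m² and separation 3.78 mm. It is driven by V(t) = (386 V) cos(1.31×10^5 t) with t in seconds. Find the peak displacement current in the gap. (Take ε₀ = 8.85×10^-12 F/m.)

4.16×10^-5 A

(dE/dt)_max = V₀ω/d = 1.338×10^10 V/(m·s); ω = 1.31×10^5 rad/s.
I_d,max = ε₀ A (dE/dt)_max = (8.85×10^-12)(3.51×10^-4)(1.338×10^10) = 4.16×10^-5 A.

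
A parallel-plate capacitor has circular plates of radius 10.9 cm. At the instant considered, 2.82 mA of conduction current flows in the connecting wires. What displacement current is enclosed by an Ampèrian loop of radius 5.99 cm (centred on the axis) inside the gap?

By continuity the displacement current in the gap matches the conduction current: I_d = 2.82×10^-3 A.
Through an area πr² the displacement current is I_d·(πr²/πR²) = I_d (r/R)² = 8.52×10^-4 A.

8.52×10^-4 A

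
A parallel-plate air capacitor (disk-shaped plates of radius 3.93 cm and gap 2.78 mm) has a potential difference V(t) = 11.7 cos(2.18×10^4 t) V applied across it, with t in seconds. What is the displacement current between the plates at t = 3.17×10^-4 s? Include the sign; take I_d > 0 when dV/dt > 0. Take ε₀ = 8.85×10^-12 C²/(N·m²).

-2.31×10^-6 A

dE/dt = (V₀ω/d)·−sin(ωt) with ωt = 6.9106 rad: (11.7)(2.18×10^4)(-0.5871)/(2.78×10^-3) = -5.387×10^7 V/(m·s).
I_d = ε₀ A dE/dt = (8.85×10^-12)(4.852×10^-3)(-5.387×10^7) = -2.31×10^-6 A.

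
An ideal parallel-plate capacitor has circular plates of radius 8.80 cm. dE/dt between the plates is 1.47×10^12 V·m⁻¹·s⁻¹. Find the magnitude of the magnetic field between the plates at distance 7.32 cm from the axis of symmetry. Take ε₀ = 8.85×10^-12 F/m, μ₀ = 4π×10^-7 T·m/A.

5.98×10^-7 T

Through the whole plate area (πR² = 0.02433 m²), I_d = ε₀ πR² dE/dt = 0.3165 A.
For r < R the Ampère–Maxwell law gives B(2πr) = μ₀ I_d (r²/R²), so B = μ₀ I_d r/(2πR²) = (4π×10^-7)(0.3165)(0.0732)/(2π·0.0880²) = 5.98×10^-7 T.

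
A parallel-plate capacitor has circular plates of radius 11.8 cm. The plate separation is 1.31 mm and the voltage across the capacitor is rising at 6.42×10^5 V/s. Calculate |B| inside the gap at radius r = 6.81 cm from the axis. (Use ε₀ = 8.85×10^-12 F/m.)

1.86×10^-10 T

With E = V/d, dE/dt = 4.901×10^8 V/(m·s) and πR² = 0.04374 m², giving I_d = ε₀ πR² dE/dt = 1.897×10^-4 A.
∮B·dl = μ₀ I_d,enc with I_d,enc = I_d r²/R² = 6.318×10^-5 A; so B = μ₀ I_d,enc/(2πr) = 1.86×10^-10 T.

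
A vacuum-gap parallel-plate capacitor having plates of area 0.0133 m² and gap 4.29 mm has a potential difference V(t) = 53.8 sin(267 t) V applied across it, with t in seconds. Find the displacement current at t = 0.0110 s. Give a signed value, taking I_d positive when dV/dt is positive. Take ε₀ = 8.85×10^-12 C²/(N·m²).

dE/dt = (V₀ω/d)·cos(ωt) with ωt = 2.937 rad: (53.8)(267)(-0.9791)/(4.29×10^-3) = -3.278×10^6 V/(m·s).
I_d = ε₀ A dE/dt = (8.85×10^-12)(0.0133)(-3.278×10^6) = -3.86×10^-7 A.

-3.86×10^-7 A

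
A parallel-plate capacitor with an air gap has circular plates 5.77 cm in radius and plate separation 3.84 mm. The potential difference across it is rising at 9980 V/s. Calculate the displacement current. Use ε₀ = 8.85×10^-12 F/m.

The displacement current equals the charging current C dV/dt. With C = ε₀A/d = (8.85×10^-12)(0.01046)/(3.84×10^-3) = 2.411×10^-11 F, I_d = (2.411×10^-11)(9980) = 2.41×10^-7 A.

2.41×10^-7 A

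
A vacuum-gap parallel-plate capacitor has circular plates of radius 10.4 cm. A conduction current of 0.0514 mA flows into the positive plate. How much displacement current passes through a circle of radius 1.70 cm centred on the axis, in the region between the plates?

By continuity the displacement current in the gap matches the conduction current: I_d = 5.14×10^-5 A.
The field is uniform, so I_d,enc = I_d (r/R)² = (5.14×10^-5)(1.70/10.4)² = 1.37×10^-6 A.

1.37×10^-6 A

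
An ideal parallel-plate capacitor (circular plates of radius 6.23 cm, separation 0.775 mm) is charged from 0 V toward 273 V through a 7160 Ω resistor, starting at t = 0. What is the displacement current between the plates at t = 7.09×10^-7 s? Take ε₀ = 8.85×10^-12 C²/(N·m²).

C = ε₀A/d = (8.85×10^-12)(0.01219)/(7.75×10^-4) = 1.392×10^-10 F and τ = RC = 9.967×10^-7 s. I_d in the gap equals the RC charging current.
I_d(t) = (V₀/R) e^(−t/τ) = 0.03813 · e^(−0.7113) = 0.0187 A.

0.0187 A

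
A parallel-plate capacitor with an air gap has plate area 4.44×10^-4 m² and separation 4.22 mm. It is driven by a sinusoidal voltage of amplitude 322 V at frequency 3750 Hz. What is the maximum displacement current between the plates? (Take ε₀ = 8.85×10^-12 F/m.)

7.06×10^-6 A

The displacement current equals the conduction current C dV/dt, which peaks at C V₀ ω.
With C = ε₀A/d = (8.85×10^-12)(4.44×10^-4)/(4.22×10^-3) = 9.311×10^-13 F and ω = 2πf = 2.356×10^4 rad/s, I_d,max = (9.311×10^-13)(322)(2.356×10^4) = 7.06×10^-6 A.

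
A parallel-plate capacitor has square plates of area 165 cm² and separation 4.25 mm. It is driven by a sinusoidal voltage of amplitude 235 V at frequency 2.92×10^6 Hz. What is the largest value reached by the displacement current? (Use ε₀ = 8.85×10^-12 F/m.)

0.148 A

(dE/dt)_max = V₀ω/d = 1.015×10^12 V/(m·s); ω = 2πf = 1.835×10^7 rad/s.
I_d,max = ε₀ A (dE/dt)_max = (8.85×10^-12)(0.0165)(1.015×10^12) = 0.148 A.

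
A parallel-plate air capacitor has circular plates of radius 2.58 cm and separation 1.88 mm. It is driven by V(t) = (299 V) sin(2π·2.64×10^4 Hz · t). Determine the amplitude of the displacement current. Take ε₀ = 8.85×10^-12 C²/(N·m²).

(dE/dt)_max = V₀ω/d = 2.639×10^10 V/(m·s); ω = 2πf = 1.659×10^5 rad/s.
I_d,max = ε₀ A (dE/dt)_max = (8.85×10^-12)(2.091×10^-3)(2.639×10^10) = 4.88×10^-4 A.

4.88×10^-4 A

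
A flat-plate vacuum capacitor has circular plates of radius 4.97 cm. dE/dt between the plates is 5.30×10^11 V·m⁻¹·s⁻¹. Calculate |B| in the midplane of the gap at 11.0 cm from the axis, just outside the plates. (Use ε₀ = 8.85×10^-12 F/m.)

6.62×10^-8 T

Through the whole plate area (πR² = 7.760×10^-3 m²), I_d = ε₀ πR² dE/dt = 0.03640 A.
For r ≥ R the full I_d is enclosed: B = μ₀ I_d/(2πr) = (4π×10^-7)(0.03640)/(2π·0.110) = 6.62×10^-8 T.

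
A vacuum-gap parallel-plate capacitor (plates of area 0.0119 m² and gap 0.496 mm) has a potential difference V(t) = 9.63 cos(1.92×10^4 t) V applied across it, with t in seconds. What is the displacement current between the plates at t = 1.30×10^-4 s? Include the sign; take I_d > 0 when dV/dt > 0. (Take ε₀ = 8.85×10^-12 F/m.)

-2.36×10^-5 A

C = ε₀A/d = (8.85×10^-12)(0.0119)/(4.96×10^-4) = 2.123×10^-10 F. dV/dt = V₀ω·−sin(ωt); at ωt = 2.496 rad this factor is -0.6017.
I_d = C dV/dt = (2.123×10^-10)(9.63)(1.92×10^4)(-0.6017) = -2.36×10^-5 A.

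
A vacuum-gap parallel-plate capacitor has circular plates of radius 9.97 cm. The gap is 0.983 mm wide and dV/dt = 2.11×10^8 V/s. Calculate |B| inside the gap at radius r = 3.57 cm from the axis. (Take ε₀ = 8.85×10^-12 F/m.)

4.26×10^-8 T

With E = V/d, dE/dt = 2.146×10^11 V/(m·s) and πR² = 0.03123 m², giving I_d = ε₀ πR² dE/dt = 0.05931 A.
For r < R the Ampère–Maxwell law gives B(2πr) = μ₀ I_d (r²/R²), so B = μ₀ I_d r/(2πR²) = (4π×10^-7)(0.05931)(0.0357)/(2π·0.0997²) = 4.26×10^-8 T.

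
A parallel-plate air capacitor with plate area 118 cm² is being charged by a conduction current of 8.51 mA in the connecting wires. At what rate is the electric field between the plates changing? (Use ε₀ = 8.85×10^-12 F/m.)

8.15×10^10 V/(m·s)

The displacement current between the plates equals the conduction current, I_d = 8.51 mA.
Inverting I_d = ε₀ A dE/dt gives dE/dt = 8.51×10^-3 / (8.85×10^-12 · 0.0118) = 8.15×10^10 V/(m·s).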